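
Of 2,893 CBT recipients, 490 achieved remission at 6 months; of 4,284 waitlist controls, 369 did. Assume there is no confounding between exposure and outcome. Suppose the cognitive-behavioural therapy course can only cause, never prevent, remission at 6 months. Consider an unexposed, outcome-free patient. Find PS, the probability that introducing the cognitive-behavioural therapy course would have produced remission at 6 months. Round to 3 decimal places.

p₁ = P(outcome | exposed) = 490/2893 = 0.16937
p₀ = P(outcome | unexposed) = 369/4284 = 0.086134
Under exogeneity and monotonicity, PS = (p₁ − p₀) / (1 − p₀).
PS = (0.16937 − 0.086134) / (1 − 0.086134) = 0.08324 / 0.91387 ≈ 0.0911

PS ≈ 0.091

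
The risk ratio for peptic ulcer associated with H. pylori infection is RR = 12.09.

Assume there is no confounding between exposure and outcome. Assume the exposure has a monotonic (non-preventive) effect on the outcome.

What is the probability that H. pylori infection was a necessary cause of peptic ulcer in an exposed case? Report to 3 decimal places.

Under exogeneity and monotonicity, PN = (RR − 1) / RR = 1 − 1/RR.
PN = (12.09 − 1) / 12.09 = 11.09 / 12.09 ≈ 0.9173

PN ≈ 0.917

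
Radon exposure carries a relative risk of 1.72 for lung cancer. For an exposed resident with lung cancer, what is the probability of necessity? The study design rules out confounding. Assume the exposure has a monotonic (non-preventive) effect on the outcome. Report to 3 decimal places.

PN ≈ 0.419

Under exogeneity and monotonicity, PN = (RR − 1) / RR = 1 − 1/RR.
PN = (1.72 − 1) / 1.72 = 0.72 / 1.72 ≈ 0.4186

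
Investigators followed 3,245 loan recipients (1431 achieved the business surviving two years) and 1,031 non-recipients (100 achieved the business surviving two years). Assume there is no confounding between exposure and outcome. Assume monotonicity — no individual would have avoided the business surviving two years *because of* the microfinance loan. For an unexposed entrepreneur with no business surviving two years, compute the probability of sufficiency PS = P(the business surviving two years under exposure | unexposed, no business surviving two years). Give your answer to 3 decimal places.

PS ≈ 0.381

p₁ = P(outcome | exposed) = 1431/3245 = 0.44099
p₀ = P(outcome | unexposed) = 100/1031 = 0.096993
Under exogeneity and monotonicity, PS = (p₁ − p₀) / (1 − p₀).
PS = (0.44099 − 0.096993) / (1 − 0.096993) = 0.34399 / 0.90301 ≈ 0.3809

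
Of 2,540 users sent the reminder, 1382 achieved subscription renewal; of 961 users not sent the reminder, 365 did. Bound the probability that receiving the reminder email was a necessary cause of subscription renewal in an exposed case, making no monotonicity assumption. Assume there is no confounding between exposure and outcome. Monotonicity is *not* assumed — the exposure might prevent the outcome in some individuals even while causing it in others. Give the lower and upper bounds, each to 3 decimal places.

0.302 ≤ PN ≤ 1.000

p₁ = P(outcome | exposed) = 1382/2540 = 0.54409
p₀ = P(outcome | unexposed) = 365/961 = 0.37981
Under exogeneity alone the bounds on PN are max{0,(p₁−p₀)/p₁} ≤ PN ≤ min{1,(1−p₀)/p₁}.
  lower = (p₁ − p₀)/p₁ = 0.16428 / 0.54409 ≈ 0.3019
  upper = min{1, (1 − p₀)/p₁} = 0.62019 / 0.54409 ≈ 1.1399 → capped at 1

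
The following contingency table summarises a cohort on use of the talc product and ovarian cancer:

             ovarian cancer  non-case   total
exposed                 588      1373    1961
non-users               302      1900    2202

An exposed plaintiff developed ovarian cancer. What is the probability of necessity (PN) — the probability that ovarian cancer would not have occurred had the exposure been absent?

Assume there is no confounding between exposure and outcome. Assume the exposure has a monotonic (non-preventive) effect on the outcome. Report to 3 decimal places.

PN ≈ 0.543

p₁ = P(outcome | exposed) = 588/1961 = 0.29985
p₀ = P(outcome | unexposed) = 302/2202 = 0.13715
Under exogeneity and monotonicity, PN = (p₁ − p₀)/p₁.
PN = (0.29985 − 0.13715) / 0.29985 ≈ 0.5426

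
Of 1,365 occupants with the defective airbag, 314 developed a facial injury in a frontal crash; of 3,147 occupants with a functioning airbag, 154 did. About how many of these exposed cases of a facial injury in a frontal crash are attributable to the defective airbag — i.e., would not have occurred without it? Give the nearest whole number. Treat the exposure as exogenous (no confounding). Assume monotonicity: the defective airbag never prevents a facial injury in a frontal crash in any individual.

about 247 cases

p₁ = P(outcome | exposed) = 314/1365 = 0.23004
p₀ = P(outcome | unexposed) = 154/3147 = 0.048935
PN = (p₁ − p₀)/p₁ = (0.23004 − 0.048935) / 0.23004 ≈ 0.78727.
Attributable cases ≈ PN × (exposed cases) = 0.78727 × 314 ≈ 247.20.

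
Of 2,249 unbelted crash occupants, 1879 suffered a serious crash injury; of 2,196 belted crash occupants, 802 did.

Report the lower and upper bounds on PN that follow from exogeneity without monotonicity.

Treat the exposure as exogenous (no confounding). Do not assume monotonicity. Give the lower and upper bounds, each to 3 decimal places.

0.563 ≤ PN ≤ 0.760

p₁ = P(outcome | exposed) = 1879/2249 = 0.83548
p₀ = P(outcome | unexposed) = 802/2196 = 0.36521
Under exogeneity alone the bounds on PN are max{0,(p₁−p₀)/p₁} ≤ PN ≤ min{1,(1−p₀)/p₁}.
  lower = (p₁ − p₀)/p₁ = 0.47027 / 0.83548 ≈ 0.5629
  upper = min{1, (1 − p₀)/p₁} = 0.63479 / 0.83548 ≈ 0.7598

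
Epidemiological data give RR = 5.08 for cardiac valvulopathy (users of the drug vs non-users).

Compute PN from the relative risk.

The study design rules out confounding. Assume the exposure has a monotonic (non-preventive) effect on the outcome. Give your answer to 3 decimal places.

Under exogeneity and monotonicity, PN = (RR − 1) / RR = 1 − 1/RR.
PN = (5.08 − 1) / 5.08 = 4.08 / 5.08 ≈ 0.8031

PN ≈ 0.803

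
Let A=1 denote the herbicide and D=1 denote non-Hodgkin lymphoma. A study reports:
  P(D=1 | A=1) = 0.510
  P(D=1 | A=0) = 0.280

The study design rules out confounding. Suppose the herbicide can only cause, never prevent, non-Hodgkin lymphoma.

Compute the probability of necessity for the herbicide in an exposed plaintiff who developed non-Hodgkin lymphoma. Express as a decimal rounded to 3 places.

PN ≈ 0.451

Let p₁ = 0.51, p₀ = 0.28.
Under exogeneity and monotonicity, PN = (p₁ − p₀) / p₁.
PN = (0.51 − 0.28) / 0.51 = 0.23 / 0.51 ≈ 0.4510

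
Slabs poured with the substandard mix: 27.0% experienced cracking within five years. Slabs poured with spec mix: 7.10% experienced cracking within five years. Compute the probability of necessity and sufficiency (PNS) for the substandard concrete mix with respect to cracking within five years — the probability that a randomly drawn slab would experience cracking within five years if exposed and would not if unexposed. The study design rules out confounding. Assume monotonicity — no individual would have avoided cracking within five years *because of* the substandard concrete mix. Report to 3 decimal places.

PNS ≈ 0.199

p₁ = 0.27, p₀ = 0.071.
Under exogeneity and monotonicity, PNS = p₁ − p₀.
PNS = 0.27 − 0.071 = 0.199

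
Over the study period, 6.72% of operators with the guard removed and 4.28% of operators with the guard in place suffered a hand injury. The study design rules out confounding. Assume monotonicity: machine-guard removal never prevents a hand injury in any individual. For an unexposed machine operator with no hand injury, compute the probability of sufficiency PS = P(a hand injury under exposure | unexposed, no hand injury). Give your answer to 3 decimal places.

PS ≈ 0.025

p₁ = 0.0672, p₀ = 0.0428.
Under exogeneity and monotonicity, PS = (p₁ − p₀) / (1 − p₀).
PS = (0.0672 − 0.0428) / (1 − 0.0428) = 0.0244 / 0.9572 ≈ 0.0255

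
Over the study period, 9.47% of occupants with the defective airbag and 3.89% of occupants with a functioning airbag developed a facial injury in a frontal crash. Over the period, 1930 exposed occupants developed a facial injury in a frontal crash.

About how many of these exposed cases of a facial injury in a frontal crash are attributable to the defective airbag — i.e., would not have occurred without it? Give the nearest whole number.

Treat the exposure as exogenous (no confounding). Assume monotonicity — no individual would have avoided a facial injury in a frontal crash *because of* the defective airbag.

p₁ = 0.0947, p₀ = 0.0389.
PN = (p₁ − p₀)/p₁ = (0.0947 − 0.0389) / 0.0947 ≈ 0.58923.
Attributable cases ≈ PN × (exposed cases) = 0.58923 × 1930 ≈ 1137.21.

about 1137 cases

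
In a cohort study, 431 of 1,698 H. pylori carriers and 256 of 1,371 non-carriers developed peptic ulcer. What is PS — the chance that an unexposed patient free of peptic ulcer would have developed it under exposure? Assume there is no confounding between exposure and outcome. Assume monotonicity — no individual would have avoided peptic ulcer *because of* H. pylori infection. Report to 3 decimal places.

PS ≈ 0.083

p₁ = P(outcome | exposed) = 431/1698 = 0.25383
p₀ = P(outcome | unexposed) = 256/1371 = 0.18673
Under exogeneity and monotonicity, PS = (p₁ − p₀) / (1 − p₀).
PS = (0.25383 − 0.18673) / (1 − 0.18673) = 0.067103 / 0.81327 ≈ 0.0825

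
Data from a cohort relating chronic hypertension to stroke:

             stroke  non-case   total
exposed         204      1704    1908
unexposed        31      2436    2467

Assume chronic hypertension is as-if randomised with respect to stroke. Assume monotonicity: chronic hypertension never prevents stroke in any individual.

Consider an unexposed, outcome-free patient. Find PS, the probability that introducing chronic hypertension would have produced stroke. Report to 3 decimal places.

p₁ = P(outcome | exposed) = 204/1908 = 0.10692
p₀ = P(outcome | unexposed) = 31/2467 = 0.012566
Under exogeneity and monotonicity, PS = (p₁ − p₀) / (1 − p₀).
PS = (0.10692 − 0.012566) / (1 − 0.012566) = 0.094352 / 0.98743 ≈ 0.0956

PS ≈ 0.096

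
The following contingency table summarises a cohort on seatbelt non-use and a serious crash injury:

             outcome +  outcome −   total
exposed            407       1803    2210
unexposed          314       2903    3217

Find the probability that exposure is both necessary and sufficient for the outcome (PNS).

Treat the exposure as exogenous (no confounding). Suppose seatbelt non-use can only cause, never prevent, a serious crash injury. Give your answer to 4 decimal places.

PNS ≈ 0.0866

p₁ = P(outcome | exposed) = 407/2210 = 0.18416
p₀ = P(outcome | unexposed) = 314/3217 = 0.097606
Under exogeneity and monotonicity, PNS = p₁ − p₀.
PNS = 0.18416 − 0.097606 = 0.086556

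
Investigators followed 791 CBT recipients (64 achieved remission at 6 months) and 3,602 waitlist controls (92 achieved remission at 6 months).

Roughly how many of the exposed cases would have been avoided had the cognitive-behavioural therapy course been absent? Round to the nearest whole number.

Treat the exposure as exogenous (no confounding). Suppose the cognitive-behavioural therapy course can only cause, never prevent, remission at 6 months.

about 44 cases

p₁ = P(outcome | exposed) = 64/791 = 0.08091
p₀ = P(outcome | unexposed) = 92/3602 = 0.025541
PN = (p₁ − p₀)/p₁ = (0.08091 − 0.025541) / 0.08091 ≈ 0.68432.
Attributable cases ≈ PN × (exposed cases) = 0.68432 × 64 ≈ 43.80.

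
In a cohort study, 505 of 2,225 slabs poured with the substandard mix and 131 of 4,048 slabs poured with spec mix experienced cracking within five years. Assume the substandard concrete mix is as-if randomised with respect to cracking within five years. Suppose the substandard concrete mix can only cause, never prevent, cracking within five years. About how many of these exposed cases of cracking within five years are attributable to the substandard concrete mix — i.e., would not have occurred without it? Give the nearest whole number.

p₁ = P(outcome | exposed) = 505/2225 = 0.22697
p₀ = P(outcome | unexposed) = 131/4048 = 0.032362
PN = (p₁ − p₀)/p₁ = (0.22697 − 0.032362) / 0.22697 ≈ 0.85742.
Attributable cases ≈ PN × (exposed cases) = 0.85742 × 505 ≈ 433.00.

about 433 cases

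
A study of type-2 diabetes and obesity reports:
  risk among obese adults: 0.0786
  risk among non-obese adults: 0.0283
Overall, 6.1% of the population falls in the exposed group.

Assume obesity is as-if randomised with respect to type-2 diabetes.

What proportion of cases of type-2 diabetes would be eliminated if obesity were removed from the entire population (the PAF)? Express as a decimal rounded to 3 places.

Let p₁ = 0.0786, p₀ = 0.0283.
Overall risk P(Y=1) = π·p₁ + (1−π)·p₀ = 0.061×0.0786 + 0.939×0.0283 = 0.031368.
Under exogeneity, PAF = [P(Y=1) − p₀] / P(Y=1).
PAF = (0.031368 − 0.0283) / 0.031368 ≈ 0.0978

PAF ≈ 0.098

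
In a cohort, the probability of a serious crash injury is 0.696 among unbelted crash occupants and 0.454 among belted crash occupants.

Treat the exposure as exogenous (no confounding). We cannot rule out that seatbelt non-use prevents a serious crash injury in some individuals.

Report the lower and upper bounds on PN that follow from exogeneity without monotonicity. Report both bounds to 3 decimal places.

Let p₁ = 0.696, p₀ = 0.454.
Under exogeneity alone the bounds on PN are max{0,(p₁−p₀)/p₁} ≤ PN ≤ min{1,(1−p₀)/p₁}.
  lower = (p₁ − p₀)/p₁ = 0.242 / 0.696 ≈ 0.3477
  upper = min{1, (1 − p₀)/p₁} = 0.546 / 0.696 ≈ 0.7845

0.348 ≤ PN ≤ 0.784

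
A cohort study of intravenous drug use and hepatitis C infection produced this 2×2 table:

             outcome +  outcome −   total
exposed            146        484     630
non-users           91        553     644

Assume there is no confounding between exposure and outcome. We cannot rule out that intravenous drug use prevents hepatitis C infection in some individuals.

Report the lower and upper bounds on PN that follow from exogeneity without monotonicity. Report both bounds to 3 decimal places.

0.390 ≤ PN ≤ 1.000

p₁ = P(outcome | exposed) = 146/630 = 0.23175
p₀ = P(outcome | unexposed) = 91/644 = 0.1413
Under exogeneity alone the bounds on PN are max{0,(p₁−p₀)/p₁} ≤ PN ≤ min{1,(1−p₀)/p₁}.
  lower = (p₁ − p₀)/p₁ = 0.090442 / 0.23175 ≈ 0.3903
  upper = min{1, (1 − p₀)/p₁} = 0.8587 / 0.23175 ≈ 3.7053 → capped at 1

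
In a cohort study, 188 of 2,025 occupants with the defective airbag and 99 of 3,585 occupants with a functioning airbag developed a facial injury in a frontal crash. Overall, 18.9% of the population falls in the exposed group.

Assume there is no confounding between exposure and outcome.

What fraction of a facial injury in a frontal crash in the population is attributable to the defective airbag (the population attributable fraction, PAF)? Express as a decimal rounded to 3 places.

p₁ = P(outcome | exposed) = 188/2025 = 0.09284
p₀ = P(outcome | unexposed) = 99/3585 = 0.027615
Overall risk P(Y=1) = π·p₁ + (1−π)·p₀ = 0.189×0.09284 + 0.811×0.027615 = 0.039942.
Under exogeneity, PAF = [P(Y=1) − p₀] / P(Y=1).
PAF = (0.039942 − 0.027615) / 0.039942 ≈ 0.3086

PAF ≈ 0.309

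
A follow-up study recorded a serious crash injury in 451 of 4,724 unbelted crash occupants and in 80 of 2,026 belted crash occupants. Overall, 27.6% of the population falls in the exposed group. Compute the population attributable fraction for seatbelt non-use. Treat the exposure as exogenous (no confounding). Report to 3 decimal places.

PAF ≈ 0.281

p₁ = P(outcome | exposed) = 451/4724 = 0.09547
p₀ = P(outcome | unexposed) = 80/2026 = 0.039487
Overall risk P(Y=1) = π·p₁ + (1−π)·p₀ = 0.276×0.09547 + 0.724×0.039487 = 0.054938.
Under exogeneity, PAF = [P(Y=1) − p₀] / P(Y=1).
PAF = (0.054938 − 0.039487) / 0.054938 ≈ 0.2813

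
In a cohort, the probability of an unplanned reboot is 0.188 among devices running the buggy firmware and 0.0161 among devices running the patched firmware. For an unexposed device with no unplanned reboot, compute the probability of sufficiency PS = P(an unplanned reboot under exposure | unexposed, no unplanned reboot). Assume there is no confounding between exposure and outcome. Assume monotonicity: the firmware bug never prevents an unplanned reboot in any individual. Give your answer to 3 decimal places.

PS ≈ 0.175

Let p₁ = 0.188, p₀ = 0.0161.
Under exogeneity and monotonicity, PS = (p₁ − p₀) / (1 − p₀).
PS = (0.188 − 0.0161) / (1 − 0.0161) = 0.1719 / 0.9839 ≈ 0.1747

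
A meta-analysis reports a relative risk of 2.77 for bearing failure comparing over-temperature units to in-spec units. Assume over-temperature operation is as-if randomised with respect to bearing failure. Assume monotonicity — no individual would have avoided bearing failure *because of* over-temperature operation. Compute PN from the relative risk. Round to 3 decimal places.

Under exogeneity and monotonicity, PN = (RR − 1) / RR = 1 − 1/RR.
PN = (2.77 − 1) / 2.77 = 1.77 / 2.77 ≈ 0.6390

PN ≈ 0.639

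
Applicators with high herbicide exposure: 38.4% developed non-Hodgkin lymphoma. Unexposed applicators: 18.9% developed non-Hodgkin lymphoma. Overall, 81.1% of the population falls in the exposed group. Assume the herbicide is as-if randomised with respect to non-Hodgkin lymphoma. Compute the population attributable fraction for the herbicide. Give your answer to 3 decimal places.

p₁ = 0.384, p₀ = 0.189.
Overall risk P(Y=1) = π·p₁ + (1−π)·p₀ = 0.811×0.384 + 0.189×0.189 = 0.34714.
Under exogeneity, PAF = [P(Y=1) − p₀] / P(Y=1).
PAF = (0.34714 − 0.189) / 0.34714 ≈ 0.4556

PAF ≈ 0.456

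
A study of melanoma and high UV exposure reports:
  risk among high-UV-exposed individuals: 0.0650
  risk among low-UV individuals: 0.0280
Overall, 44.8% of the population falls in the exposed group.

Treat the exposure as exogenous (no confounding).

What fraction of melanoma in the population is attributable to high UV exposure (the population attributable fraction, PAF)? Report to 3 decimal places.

Let p₁ = 0.065, p₀ = 0.028.
Overall risk P(Y=1) = π·p₁ + (1−π)·p₀ = 0.448×0.065 + 0.552×0.028 = 0.044576.
Under exogeneity, PAF = [P(Y=1) − p₀] / P(Y=1).
PAF = (0.044576 − 0.028) / 0.044576 ≈ 0.3719

PAF ≈ 0.372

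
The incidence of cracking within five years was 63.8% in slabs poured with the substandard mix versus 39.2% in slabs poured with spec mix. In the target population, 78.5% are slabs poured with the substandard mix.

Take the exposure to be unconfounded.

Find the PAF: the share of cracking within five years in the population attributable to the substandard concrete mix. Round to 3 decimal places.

PAF ≈ 0.330

p₁ = 0.638, p₀ = 0.392.
Overall risk P(Y=1) = π·p₁ + (1−π)·p₀ = 0.785×0.638 + 0.215×0.392 = 0.58511.
Under exogeneity, PAF = [P(Y=1) − p₀] / P(Y=1).
PAF = (0.58511 − 0.392) / 0.58511 ≈ 0.3300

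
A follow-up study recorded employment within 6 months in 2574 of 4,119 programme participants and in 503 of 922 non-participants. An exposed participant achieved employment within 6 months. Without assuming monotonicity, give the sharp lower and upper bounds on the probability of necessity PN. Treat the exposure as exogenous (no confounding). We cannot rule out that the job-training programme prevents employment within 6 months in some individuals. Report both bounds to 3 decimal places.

p₁ = P(outcome | exposed) = 2574/4119 = 0.62491
p₀ = P(outcome | unexposed) = 503/922 = 0.54555
Under exogeneity alone the bounds on PN are max{0,(p₁−p₀)/p₁} ≤ PN ≤ min{1,(1−p₀)/p₁}.
  lower = (p₁ − p₀)/p₁ = 0.079356 / 0.62491 ≈ 0.1270
  upper = min{1, (1 − p₀)/p₁} = 0.45445 / 0.62491 ≈ 0.7272

0.127 ≤ PN ≤ 0.727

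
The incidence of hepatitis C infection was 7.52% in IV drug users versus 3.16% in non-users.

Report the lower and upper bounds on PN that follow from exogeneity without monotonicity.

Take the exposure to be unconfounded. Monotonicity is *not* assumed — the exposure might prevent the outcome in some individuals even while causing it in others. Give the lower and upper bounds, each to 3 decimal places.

p₁ = 0.0752, p₀ = 0.0316.
Under exogeneity alone the bounds on PN are max{0,(p₁−p₀)/p₁} ≤ PN ≤ min{1,(1−p₀)/p₁}.
  lower = (p₁ − p₀)/p₁ = 0.0436 / 0.0752 ≈ 0.5798
  upper = min{1, (1 − p₀)/p₁} = 0.9684 / 0.0752 ≈ 12.8777 → capped at 1

0.580 ≤ PN ≤ 1.000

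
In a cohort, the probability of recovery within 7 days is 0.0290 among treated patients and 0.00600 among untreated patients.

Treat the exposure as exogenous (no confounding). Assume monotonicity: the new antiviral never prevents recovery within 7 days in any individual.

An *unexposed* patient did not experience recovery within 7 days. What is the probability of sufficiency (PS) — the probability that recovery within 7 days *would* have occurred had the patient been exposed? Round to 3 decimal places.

Let p₁ = 0.029, p₀ = 0.006.
Under exogeneity and monotonicity, PS = (p₁ − p₀) / (1 − p₀).
PS = (0.029 − 0.006) / (1 − 0.006) = 0.023 / 0.994 ≈ 0.0231

PS ≈ 0.023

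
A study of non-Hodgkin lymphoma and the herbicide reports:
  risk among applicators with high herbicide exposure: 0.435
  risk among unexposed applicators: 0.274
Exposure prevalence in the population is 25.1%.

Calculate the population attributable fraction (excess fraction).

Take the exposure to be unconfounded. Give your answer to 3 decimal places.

Let p₁ = 0.435, p₀ = 0.274.
Overall risk P(Y=1) = π·p₁ + (1−π)·p₀ = 0.251×0.435 + 0.749×0.274 = 0.31441.
Under exogeneity, PAF = [P(Y=1) − p₀] / P(Y=1).
PAF = (0.31441 − 0.274) / 0.31441 ≈ 0.1285

PAF ≈ 0.129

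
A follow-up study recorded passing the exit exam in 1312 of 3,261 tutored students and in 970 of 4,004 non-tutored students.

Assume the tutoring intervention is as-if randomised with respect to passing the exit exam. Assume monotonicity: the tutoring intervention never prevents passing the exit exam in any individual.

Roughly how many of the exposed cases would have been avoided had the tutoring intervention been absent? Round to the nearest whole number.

p₁ = P(outcome | exposed) = 1312/3261 = 0.40233
p₀ = P(outcome | unexposed) = 970/4004 = 0.24226
PN = (p₁ − p₀)/p₁ = (0.40233 − 0.24226) / 0.40233 ≈ 0.39786.
Attributable cases ≈ PN × (exposed cases) = 0.39786 × 1312 ≈ 522.00.

about 522 cases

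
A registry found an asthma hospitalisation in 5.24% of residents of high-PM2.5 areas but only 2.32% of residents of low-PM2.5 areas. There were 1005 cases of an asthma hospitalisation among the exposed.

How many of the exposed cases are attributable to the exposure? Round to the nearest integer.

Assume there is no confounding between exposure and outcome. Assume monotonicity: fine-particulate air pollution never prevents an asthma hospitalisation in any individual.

p₁ = 0.0524, p₀ = 0.0232.
PN = (p₁ − p₀)/p₁ = (0.0524 − 0.0232) / 0.0524 ≈ 0.55725.
Attributable cases ≈ PN × (exposed cases) = 0.55725 × 1005 ≈ 560.04.

about 560 cases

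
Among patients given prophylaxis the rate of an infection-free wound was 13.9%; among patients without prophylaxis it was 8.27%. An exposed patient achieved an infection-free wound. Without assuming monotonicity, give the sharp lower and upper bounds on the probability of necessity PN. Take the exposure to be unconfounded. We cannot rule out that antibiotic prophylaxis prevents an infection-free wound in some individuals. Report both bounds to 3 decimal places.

p₁ = 0.139, p₀ = 0.0827.
Under exogeneity alone the bounds on PN are max{0,(p₁−p₀)/p₁} ≤ PN ≤ min{1,(1−p₀)/p₁}.
  lower = (p₁ − p₀)/p₁ = 0.0563 / 0.139 ≈ 0.4050
  upper = min{1, (1 − p₀)/p₁} = 0.9173 / 0.139 ≈ 6.5993 → capped at 1

0.405 ≤ PN ≤ 1.000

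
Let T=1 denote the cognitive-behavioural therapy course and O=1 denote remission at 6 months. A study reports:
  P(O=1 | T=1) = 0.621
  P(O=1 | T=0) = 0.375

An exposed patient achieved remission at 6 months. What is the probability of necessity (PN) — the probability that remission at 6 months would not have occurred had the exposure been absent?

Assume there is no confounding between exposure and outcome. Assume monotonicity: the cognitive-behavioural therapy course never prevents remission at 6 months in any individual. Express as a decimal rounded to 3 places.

Let p₁ = 0.621, p₀ = 0.375.
Under exogeneity and monotonicity, PN = (p₁ − p₀) / p₁.
PN = (0.621 − 0.375) / 0.621 = 0.246 / 0.621 ≈ 0.3961

PN ≈ 0.396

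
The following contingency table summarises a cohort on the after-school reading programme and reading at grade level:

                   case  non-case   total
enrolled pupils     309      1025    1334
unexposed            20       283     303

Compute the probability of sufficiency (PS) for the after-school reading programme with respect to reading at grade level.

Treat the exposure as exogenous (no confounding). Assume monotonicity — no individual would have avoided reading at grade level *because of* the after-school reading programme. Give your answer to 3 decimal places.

p₁ = P(outcome | exposed) = 309/1334 = 0.23163
p₀ = P(outcome | unexposed) = 20/303 = 0.066007
Under exogeneity and monotonicity, PS = (p₁ − p₀)/(1 − p₀).
PS = (0.23163 − 0.066007) / 0.93399 ≈ 0.1773

PS ≈ 0.177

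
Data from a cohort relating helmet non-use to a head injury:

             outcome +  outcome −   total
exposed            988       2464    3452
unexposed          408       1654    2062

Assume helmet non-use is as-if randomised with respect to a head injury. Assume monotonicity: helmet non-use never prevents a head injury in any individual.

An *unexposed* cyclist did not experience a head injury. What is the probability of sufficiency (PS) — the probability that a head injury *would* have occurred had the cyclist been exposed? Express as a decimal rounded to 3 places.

p₁ = P(outcome | exposed) = 988/3452 = 0.28621
p₀ = P(outcome | unexposed) = 408/2062 = 0.19787
Under exogeneity and monotonicity, PS = (p₁ − p₀) / (1 − p₀).
PS = (0.28621 − 0.19787) / (1 − 0.19787) = 0.088345 / 0.80213 ≈ 0.1101

PS ≈ 0.110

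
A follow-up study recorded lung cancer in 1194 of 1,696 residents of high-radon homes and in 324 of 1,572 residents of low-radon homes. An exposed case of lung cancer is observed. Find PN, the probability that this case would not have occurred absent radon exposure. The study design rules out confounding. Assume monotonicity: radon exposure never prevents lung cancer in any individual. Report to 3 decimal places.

PN ≈ 0.707

p₁ = P(outcome | exposed) = 1194/1696 = 0.70401
p₀ = P(outcome | unexposed) = 324/1572 = 0.20611
Under exogeneity and monotonicity, PN = (p₁ − p₀) / p₁.
PN = (0.70401 − 0.20611) / 0.70401 = 0.4979 / 0.70401 ≈ 0.7072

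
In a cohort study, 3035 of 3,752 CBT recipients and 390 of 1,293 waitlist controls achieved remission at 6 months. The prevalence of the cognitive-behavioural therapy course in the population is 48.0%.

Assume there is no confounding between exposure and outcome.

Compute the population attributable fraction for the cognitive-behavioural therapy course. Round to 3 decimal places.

p₁ = P(outcome | exposed) = 3035/3752 = 0.8089
p₀ = P(outcome | unexposed) = 390/1293 = 0.30162
Overall risk P(Y=1) = π·p₁ + (1−π)·p₀ = 0.48×0.8089 + 0.52×0.30162 = 0.54512.
Under exogeneity, PAF = [P(Y=1) − p₀] / P(Y=1).
PAF = (0.54512 − 0.30162) / 0.54512 ≈ 0.4467

PAF ≈ 0.447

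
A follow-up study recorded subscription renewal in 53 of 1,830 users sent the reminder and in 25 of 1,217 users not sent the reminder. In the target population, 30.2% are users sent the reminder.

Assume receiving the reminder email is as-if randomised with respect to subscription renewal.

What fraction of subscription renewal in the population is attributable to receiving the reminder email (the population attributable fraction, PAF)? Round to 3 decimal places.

p₁ = P(outcome | exposed) = 53/1830 = 0.028962
p₀ = P(outcome | unexposed) = 25/1217 = 0.020542
Overall risk P(Y=1) = π·p₁ + (1−π)·p₀ = 0.302×0.028962 + 0.698×0.020542 = 0.023085.
Under exogeneity, PAF = [P(Y=1) − p₀] / P(Y=1).
PAF = (0.023085 − 0.020542) / 0.023085 ≈ 0.1101

PAF ≈ 0.110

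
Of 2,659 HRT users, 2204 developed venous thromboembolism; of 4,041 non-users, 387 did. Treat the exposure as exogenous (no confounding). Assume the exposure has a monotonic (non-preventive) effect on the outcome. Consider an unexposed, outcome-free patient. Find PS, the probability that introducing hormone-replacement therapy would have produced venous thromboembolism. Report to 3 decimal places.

p₁ = P(outcome | exposed) = 2204/2659 = 0.82888
p₀ = P(outcome | unexposed) = 387/4041 = 0.095768
Under exogeneity and monotonicity, PS = (p₁ − p₀) / (1 − p₀).
PS = (0.82888 − 0.095768) / (1 − 0.095768) = 0.73311 / 0.90423 ≈ 0.8108

PS ≈ 0.811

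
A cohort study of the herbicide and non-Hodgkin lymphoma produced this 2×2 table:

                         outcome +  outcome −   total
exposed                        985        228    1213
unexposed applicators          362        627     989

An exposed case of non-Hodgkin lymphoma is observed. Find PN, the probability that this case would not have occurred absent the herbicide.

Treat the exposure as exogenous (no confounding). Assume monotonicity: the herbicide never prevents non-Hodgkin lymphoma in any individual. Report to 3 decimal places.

PN ≈ 0.549

p₁ = P(outcome | exposed) = 985/1213 = 0.81204
p₀ = P(outcome | unexposed) = 362/989 = 0.36603
Under exogeneity and monotonicity, PN = (p₁ − p₀) / p₁.
PN = (0.81204 − 0.36603) / 0.81204 = 0.44601 / 0.81204 ≈ 0.5492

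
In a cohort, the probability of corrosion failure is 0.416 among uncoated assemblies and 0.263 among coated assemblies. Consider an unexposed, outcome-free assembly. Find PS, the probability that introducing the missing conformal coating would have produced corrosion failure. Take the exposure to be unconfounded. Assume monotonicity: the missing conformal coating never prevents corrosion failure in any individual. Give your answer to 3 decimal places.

Let p₁ = 0.416, p₀ = 0.263.
Under exogeneity and monotonicity, PS = (p₁ − p₀) / (1 − p₀).
PS = (0.416 − 0.263) / (1 − 0.263) = 0.153 / 0.737 ≈ 0.2076

PS ≈ 0.208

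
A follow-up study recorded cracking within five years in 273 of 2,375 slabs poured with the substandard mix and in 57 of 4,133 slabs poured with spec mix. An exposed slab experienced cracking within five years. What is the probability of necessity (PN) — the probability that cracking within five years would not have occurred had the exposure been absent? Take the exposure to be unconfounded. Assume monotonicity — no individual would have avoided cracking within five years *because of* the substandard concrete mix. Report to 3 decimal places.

p₁ = P(outcome | exposed) = 273/2375 = 0.11495
p₀ = P(outcome | unexposed) = 57/4133 = 0.013791
Under exogeneity and monotonicity, PN = (p₁ − p₀) / p₁.
PN = (0.11495 − 0.013791) / 0.11495 = 0.10116 / 0.11495 ≈ 0.8800

PN ≈ 0.880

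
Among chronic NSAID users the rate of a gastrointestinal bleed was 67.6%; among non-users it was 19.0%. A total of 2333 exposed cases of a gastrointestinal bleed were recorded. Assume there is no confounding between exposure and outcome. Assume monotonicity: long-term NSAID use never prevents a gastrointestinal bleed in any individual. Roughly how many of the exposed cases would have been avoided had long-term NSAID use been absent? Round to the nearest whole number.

p₁ = 0.676, p₀ = 0.19.
PN = (p₁ − p₀)/p₁ = (0.676 − 0.19) / 0.676 ≈ 0.71893.
Attributable cases ≈ PN × (exposed cases) = 0.71893 × 2333 ≈ 1677.28.

about 1677 cases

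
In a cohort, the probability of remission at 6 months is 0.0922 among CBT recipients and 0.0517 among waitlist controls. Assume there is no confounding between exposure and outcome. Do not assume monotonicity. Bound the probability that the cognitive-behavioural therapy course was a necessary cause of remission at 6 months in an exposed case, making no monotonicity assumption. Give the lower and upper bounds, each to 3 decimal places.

Let p₁ = 0.0922, p₀ = 0.0517.
Under exogeneity alone the bounds on PN are max{0,(p₁−p₀)/p₁} ≤ PN ≤ min{1,(1−p₀)/p₁}.
  lower = (p₁ − p₀)/p₁ = 0.0405 / 0.0922 ≈ 0.4393
  upper = min{1, (1 − p₀)/p₁} = 0.9483 / 0.0922 ≈ 10.2852 → capped at 1

0.439 ≤ PN ≤ 1.000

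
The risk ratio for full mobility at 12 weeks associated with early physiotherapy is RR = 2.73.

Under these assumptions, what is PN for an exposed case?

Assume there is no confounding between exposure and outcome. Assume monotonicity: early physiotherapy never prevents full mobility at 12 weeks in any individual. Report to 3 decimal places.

Under exogeneity and monotonicity, PN = (RR − 1) / RR = 1 − 1/RR.
PN = (2.73 − 1) / 2.73 = 1.73 / 2.73 ≈ 0.6337

PN ≈ 0.634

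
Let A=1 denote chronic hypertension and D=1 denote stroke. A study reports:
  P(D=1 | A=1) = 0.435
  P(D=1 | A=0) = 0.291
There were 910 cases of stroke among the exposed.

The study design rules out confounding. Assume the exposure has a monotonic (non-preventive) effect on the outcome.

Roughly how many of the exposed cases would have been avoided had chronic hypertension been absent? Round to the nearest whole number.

about 301 cases

Let p₁ = 0.435, p₀ = 0.291.
PN = (p₁ − p₀)/p₁ = (0.435 − 0.291) / 0.435 ≈ 0.33103.
Attributable cases ≈ PN × (exposed cases) = 0.33103 × 910 ≈ 301.24.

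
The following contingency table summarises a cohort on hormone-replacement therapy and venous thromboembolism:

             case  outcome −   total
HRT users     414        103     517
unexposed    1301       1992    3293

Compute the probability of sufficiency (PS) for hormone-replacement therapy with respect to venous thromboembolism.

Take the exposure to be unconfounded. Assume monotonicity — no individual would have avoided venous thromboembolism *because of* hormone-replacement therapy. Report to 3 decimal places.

PS ≈ 0.671

p₁ = P(outcome | exposed) = 414/517 = 0.80077
p₀ = P(outcome | unexposed) = 1301/3293 = 0.39508
Under exogeneity and monotonicity, PS = (p₁ − p₀)/(1 − p₀).
PS = (0.80077 − 0.39508) / 0.60492 ≈ 0.6707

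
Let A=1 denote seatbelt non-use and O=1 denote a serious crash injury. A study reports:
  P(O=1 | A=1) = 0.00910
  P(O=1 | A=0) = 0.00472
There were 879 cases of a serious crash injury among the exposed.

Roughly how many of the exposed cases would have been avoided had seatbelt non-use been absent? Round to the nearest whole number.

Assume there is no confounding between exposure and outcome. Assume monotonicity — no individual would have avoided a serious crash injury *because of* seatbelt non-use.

Let p₁ = 0.0091, p₀ = 0.00472.
PN = (p₁ − p₀)/p₁ = (0.0091 − 0.00472) / 0.0091 ≈ 0.48132.
Attributable cases ≈ PN × (exposed cases) = 0.48132 × 879 ≈ 423.08.

about 423 cases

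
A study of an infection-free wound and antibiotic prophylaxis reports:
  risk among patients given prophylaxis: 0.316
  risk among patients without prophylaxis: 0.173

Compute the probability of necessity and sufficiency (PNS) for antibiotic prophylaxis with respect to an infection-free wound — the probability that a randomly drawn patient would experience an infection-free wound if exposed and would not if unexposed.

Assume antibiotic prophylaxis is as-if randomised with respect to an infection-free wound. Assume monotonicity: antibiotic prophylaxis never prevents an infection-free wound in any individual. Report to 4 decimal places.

Let p₁ = 0.316, p₀ = 0.173.
Under exogeneity and monotonicity, PNS = p₁ − p₀.
PNS = 0.316 − 0.173 = 0.143

PNS ≈ 0.1430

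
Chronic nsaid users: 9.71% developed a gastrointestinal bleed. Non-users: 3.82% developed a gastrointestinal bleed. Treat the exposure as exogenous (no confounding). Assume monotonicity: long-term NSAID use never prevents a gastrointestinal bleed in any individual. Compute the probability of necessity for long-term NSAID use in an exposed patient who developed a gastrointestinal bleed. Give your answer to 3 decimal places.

PN ≈ 0.607

p₁ = 0.0971, p₀ = 0.0382.
Under exogeneity and monotonicity, PN = (p₁ − p₀) / p₁.
PN = (0.0971 − 0.0382) / 0.0971 = 0.0589 / 0.0971 ≈ 0.6066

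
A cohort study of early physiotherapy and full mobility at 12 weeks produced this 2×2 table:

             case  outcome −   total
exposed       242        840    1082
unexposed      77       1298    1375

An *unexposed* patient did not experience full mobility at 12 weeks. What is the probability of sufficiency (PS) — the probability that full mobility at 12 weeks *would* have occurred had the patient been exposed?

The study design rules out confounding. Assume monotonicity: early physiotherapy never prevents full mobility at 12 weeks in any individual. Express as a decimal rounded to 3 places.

p₁ = P(outcome | exposed) = 242/1082 = 0.22366
p₀ = P(outcome | unexposed) = 77/1375 = 0.056
Under exogeneity and monotonicity, PS = (p₁ − p₀) / (1 − p₀).
PS = (0.22366 − 0.056) / (1 − 0.056) = 0.16766 / 0.944 ≈ 0.1776

PS ≈ 0.178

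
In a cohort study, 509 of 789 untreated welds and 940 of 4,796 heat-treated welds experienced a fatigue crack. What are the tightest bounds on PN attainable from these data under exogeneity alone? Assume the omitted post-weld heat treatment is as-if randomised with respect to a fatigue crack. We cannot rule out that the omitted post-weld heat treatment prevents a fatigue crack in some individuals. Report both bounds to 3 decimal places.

p₁ = P(outcome | exposed) = 509/789 = 0.64512
p₀ = P(outcome | unexposed) = 940/4796 = 0.196
Under exogeneity alone the bounds on PN are max{0,(p₁−p₀)/p₁} ≤ PN ≤ min{1,(1−p₀)/p₁}.
  lower = (p₁ − p₀)/p₁ = 0.44912 / 0.64512 ≈ 0.6962
  upper = min{1, (1 − p₀)/p₁} = 0.804 / 0.64512 ≈ 1.2463 → capped at 1

0.696 ≤ PN ≤ 1.000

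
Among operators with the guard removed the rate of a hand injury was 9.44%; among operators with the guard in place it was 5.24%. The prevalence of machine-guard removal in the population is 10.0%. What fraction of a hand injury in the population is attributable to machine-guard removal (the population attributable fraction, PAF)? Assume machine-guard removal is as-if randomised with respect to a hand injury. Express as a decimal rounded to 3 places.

PAF ≈ 0.074

p₁ = 0.0944, p₀ = 0.0524.
Overall risk P(Y=1) = π·p₁ + (1−π)·p₀ = 0.1×0.0944 + 0.9×0.0524 = 0.0566.
Under exogeneity, PAF = [P(Y=1) − p₀] / P(Y=1).
PAF = (0.0566 − 0.0524) / 0.0566 ≈ 0.0742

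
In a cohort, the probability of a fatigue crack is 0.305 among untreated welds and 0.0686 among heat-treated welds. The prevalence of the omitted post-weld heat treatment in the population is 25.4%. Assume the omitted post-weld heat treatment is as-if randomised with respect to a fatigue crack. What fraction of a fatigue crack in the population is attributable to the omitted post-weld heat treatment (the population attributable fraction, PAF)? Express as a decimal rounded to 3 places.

Let p₁ = 0.305, p₀ = 0.0686.
Overall risk P(Y=1) = π·p₁ + (1−π)·p₀ = 0.254×0.305 + 0.746×0.0686 = 0.12865.
Under exogeneity, PAF = [P(Y=1) − p₀] / P(Y=1).
PAF = (0.12865 − 0.0686) / 0.12865 ≈ 0.4668

PAF ≈ 0.467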